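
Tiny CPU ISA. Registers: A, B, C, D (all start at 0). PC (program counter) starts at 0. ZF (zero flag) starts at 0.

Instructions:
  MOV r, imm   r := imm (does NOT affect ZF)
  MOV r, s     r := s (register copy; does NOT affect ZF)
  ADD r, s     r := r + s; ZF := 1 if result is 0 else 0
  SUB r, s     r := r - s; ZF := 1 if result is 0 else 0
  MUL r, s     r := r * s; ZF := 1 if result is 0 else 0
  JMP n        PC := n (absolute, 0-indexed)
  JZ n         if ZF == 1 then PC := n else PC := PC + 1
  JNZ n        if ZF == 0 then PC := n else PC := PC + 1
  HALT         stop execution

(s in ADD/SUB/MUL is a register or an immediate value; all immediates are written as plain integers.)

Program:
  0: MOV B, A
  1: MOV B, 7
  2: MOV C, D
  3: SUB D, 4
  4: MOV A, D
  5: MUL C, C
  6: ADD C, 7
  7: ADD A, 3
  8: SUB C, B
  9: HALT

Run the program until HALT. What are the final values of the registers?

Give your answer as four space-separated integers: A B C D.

Answer: -1 7 0 -4

Derivation:
Step 1: PC=0 exec 'MOV B, A'. After: A=0 B=0 C=0 D=0 ZF=0 PC=1
Step 2: PC=1 exec 'MOV B, 7'. After: A=0 B=7 C=0 D=0 ZF=0 PC=2
Step 3: PC=2 exec 'MOV C, D'. After: A=0 B=7 C=0 D=0 ZF=0 PC=3
Step 4: PC=3 exec 'SUB D, 4'. After: A=0 B=7 C=0 D=-4 ZF=0 PC=4
Step 5: PC=4 exec 'MOV A, D'. After: A=-4 B=7 C=0 D=-4 ZF=0 PC=5
Step 6: PC=5 exec 'MUL C, C'. After: A=-4 B=7 C=0 D=-4 ZF=1 PC=6
Step 7: PC=6 exec 'ADD C, 7'. After: A=-4 B=7 C=7 D=-4 ZF=0 PC=7
Step 8: PC=7 exec 'ADD A, 3'. After: A=-1 B=7 C=7 D=-4 ZF=0 PC=8
Step 9: PC=8 exec 'SUB C, B'. After: A=-1 B=7 C=0 D=-4 ZF=1 PC=9
Step 10: PC=9 exec 'HALT'. After: A=-1 B=7 C=0 D=-4 ZF=1 PC=9 HALTED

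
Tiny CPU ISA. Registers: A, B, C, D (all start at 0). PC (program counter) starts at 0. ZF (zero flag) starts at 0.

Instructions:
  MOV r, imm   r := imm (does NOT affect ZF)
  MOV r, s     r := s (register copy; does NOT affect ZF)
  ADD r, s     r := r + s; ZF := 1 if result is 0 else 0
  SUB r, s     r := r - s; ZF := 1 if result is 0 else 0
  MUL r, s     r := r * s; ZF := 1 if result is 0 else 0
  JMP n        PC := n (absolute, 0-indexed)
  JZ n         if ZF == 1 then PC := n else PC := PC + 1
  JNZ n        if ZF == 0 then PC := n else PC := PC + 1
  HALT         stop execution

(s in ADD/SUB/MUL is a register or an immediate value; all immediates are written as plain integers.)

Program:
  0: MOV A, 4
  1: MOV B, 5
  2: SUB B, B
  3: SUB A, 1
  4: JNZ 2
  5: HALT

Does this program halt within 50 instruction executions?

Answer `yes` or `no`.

Answer: yes

Derivation:
Step 1: PC=0 exec 'MOV A, 4'. After: A=4 B=0 C=0 D=0 ZF=0 PC=1
Step 2: PC=1 exec 'MOV B, 5'. After: A=4 B=5 C=0 D=0 ZF=0 PC=2
Step 3: PC=2 exec 'SUB B, B'. After: A=4 B=0 C=0 D=0 ZF=1 PC=3
Step 4: PC=3 exec 'SUB A, 1'. After: A=3 B=0 C=0 D=0 ZF=0 PC=4
Step 5: PC=4 exec 'JNZ 2'. After: A=3 B=0 C=0 D=0 ZF=0 PC=2
Step 6: PC=2 exec 'SUB B, B'. After: A=3 B=0 C=0 D=0 ZF=1 PC=3
Step 7: PC=3 exec 'SUB A, 1'. After: A=2 B=0 C=0 D=0 ZF=0 PC=4
Step 8: PC=4 exec 'JNZ 2'. After: A=2 B=0 C=0 D=0 ZF=0 PC=2
Step 9: PC=2 exec 'SUB B, B'. After: A=2 B=0 C=0 D=0 ZF=1 PC=3
Step 10: PC=3 exec 'SUB A, 1'. After: A=1 B=0 C=0 D=0 ZF=0 PC=4
Step 11: PC=4 exec 'JNZ 2'. After: A=1 B=0 C=0 D=0 ZF=0 PC=2
Step 12: PC=2 exec 'SUB B, B'. After: A=1 B=0 C=0 D=0 ZF=1 PC=3
Step 13: PC=3 exec 'SUB A, 1'. After: A=0 B=0 C=0 D=0 ZF=1 PC=4
Step 14: PC=4 exec 'JNZ 2'. After: A=0 B=0 C=0 D=0 ZF=1 PC=5
Step 15: PC=5 exec 'HALT'. After: A=0 B=0 C=0 D=0 ZF=1 PC=5 HALTED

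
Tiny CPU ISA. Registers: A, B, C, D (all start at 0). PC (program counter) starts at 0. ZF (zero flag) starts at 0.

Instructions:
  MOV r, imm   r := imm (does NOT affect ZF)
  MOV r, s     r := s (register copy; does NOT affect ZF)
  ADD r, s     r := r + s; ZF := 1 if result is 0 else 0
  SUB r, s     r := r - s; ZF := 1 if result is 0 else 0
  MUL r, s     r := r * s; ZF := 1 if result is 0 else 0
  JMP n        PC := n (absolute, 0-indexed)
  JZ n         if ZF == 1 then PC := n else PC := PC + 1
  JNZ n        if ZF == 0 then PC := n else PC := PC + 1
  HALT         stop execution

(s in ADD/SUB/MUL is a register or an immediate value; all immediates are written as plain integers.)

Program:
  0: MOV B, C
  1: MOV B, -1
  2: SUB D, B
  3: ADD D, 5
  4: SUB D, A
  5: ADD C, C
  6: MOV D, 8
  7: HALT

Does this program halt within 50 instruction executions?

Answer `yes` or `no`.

Answer: yes

Derivation:
Step 1: PC=0 exec 'MOV B, C'. After: A=0 B=0 C=0 D=0 ZF=0 PC=1
Step 2: PC=1 exec 'MOV B, -1'. After: A=0 B=-1 C=0 D=0 ZF=0 PC=2
Step 3: PC=2 exec 'SUB D, B'. After: A=0 B=-1 C=0 D=1 ZF=0 PC=3
Step 4: PC=3 exec 'ADD D, 5'. After: A=0 B=-1 C=0 D=6 ZF=0 PC=4
Step 5: PC=4 exec 'SUB D, A'. After: A=0 B=-1 C=0 D=6 ZF=0 PC=5
Step 6: PC=5 exec 'ADD C, C'. After: A=0 B=-1 C=0 D=6 ZF=1 PC=6
Step 7: PC=6 exec 'MOV D, 8'. After: A=0 B=-1 C=0 D=8 ZF=1 PC=7
Step 8: PC=7 exec 'HALT'. After: A=0 B=-1 C=0 D=8 ZF=1 PC=7 HALTED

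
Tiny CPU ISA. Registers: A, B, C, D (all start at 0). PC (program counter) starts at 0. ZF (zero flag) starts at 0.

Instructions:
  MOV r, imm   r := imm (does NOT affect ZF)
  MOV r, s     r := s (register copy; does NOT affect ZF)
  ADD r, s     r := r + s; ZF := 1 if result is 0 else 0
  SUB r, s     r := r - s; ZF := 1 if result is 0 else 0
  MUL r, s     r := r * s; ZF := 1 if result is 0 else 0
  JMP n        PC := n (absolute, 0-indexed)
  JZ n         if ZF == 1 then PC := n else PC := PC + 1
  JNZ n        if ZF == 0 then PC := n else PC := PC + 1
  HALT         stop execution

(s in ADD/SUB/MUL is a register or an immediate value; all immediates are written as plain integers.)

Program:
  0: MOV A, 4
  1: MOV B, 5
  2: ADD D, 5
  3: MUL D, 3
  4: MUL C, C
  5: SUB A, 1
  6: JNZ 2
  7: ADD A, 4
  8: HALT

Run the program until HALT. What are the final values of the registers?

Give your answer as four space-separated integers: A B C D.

Step 1: PC=0 exec 'MOV A, 4'. After: A=4 B=0 C=0 D=0 ZF=0 PC=1
Step 2: PC=1 exec 'MOV B, 5'. After: A=4 B=5 C=0 D=0 ZF=0 PC=2
Step 3: PC=2 exec 'ADD D, 5'. After: A=4 B=5 C=0 D=5 ZF=0 PC=3
Step 4: PC=3 exec 'MUL D, 3'. After: A=4 B=5 C=0 D=15 ZF=0 PC=4
Step 5: PC=4 exec 'MUL C, C'. After: A=4 B=5 C=0 D=15 ZF=1 PC=5
Step 6: PC=5 exec 'SUB A, 1'. After: A=3 B=5 C=0 D=15 ZF=0 PC=6
Step 7: PC=6 exec 'JNZ 2'. After: A=3 B=5 C=0 D=15 ZF=0 PC=2
Step 8: PC=2 exec 'ADD D, 5'. After: A=3 B=5 C=0 D=20 ZF=0 PC=3
Step 9: PC=3 exec 'MUL D, 3'. After: A=3 B=5 C=0 D=60 ZF=0 PC=4
Step 10: PC=4 exec 'MUL C, C'. After: A=3 B=5 C=0 D=60 ZF=1 PC=5
Step 11: PC=5 exec 'SUB A, 1'. After: A=2 B=5 C=0 D=60 ZF=0 PC=6
Step 12: PC=6 exec 'JNZ 2'. After: A=2 B=5 C=0 D=60 ZF=0 PC=2
Step 13: PC=2 exec 'ADD D, 5'. After: A=2 B=5 C=0 D=65 ZF=0 PC=3
Step 14: PC=3 exec 'MUL D, 3'. After: A=2 B=5 C=0 D=195 ZF=0 PC=4
Step 15: PC=4 exec 'MUL C, C'. After: A=2 B=5 C=0 D=195 ZF=1 PC=5
Step 16: PC=5 exec 'SUB A, 1'. After: A=1 B=5 C=0 D=195 ZF=0 PC=6
Step 17: PC=6 exec 'JNZ 2'. After: A=1 B=5 C=0 D=195 ZF=0 PC=2
Step 18: PC=2 exec 'ADD D, 5'. After: A=1 B=5 C=0 D=200 ZF=0 PC=3
Step 19: PC=3 exec 'MUL D, 3'. After: A=1 B=5 C=0 D=600 ZF=0 PC=4
Step 20: PC=4 exec 'MUL C, C'. After: A=1 B=5 C=0 D=600 ZF=1 PC=5
Step 21: PC=5 exec 'SUB A, 1'. After: A=0 B=5 C=0 D=600 ZF=1 PC=6
Step 22: PC=6 exec 'JNZ 2'. After: A=0 B=5 C=0 D=600 ZF=1 PC=7
Step 23: PC=7 exec 'ADD A, 4'. After: A=4 B=5 C=0 D=600 ZF=0 PC=8
Step 24: PC=8 exec 'HALT'. After: A=4 B=5 C=0 D=600 ZF=0 PC=8 HALTED

Answer: 4 5 0 600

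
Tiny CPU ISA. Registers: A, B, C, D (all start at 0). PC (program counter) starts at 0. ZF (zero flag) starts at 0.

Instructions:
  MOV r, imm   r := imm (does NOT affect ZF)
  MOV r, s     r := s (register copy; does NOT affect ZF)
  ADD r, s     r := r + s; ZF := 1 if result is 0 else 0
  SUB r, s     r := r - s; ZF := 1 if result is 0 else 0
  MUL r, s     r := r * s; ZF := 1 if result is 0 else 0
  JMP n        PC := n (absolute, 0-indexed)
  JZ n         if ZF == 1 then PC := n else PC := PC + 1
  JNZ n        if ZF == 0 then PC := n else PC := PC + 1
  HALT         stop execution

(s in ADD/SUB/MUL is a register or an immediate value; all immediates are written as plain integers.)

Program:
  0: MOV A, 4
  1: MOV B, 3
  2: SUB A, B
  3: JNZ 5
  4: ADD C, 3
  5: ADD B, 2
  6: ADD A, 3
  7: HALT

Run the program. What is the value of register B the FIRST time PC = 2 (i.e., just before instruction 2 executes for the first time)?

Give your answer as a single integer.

Step 1: PC=0 exec 'MOV A, 4'. After: A=4 B=0 C=0 D=0 ZF=0 PC=1
Step 2: PC=1 exec 'MOV B, 3'. After: A=4 B=3 C=0 D=0 ZF=0 PC=2
First time PC=2: B=3

3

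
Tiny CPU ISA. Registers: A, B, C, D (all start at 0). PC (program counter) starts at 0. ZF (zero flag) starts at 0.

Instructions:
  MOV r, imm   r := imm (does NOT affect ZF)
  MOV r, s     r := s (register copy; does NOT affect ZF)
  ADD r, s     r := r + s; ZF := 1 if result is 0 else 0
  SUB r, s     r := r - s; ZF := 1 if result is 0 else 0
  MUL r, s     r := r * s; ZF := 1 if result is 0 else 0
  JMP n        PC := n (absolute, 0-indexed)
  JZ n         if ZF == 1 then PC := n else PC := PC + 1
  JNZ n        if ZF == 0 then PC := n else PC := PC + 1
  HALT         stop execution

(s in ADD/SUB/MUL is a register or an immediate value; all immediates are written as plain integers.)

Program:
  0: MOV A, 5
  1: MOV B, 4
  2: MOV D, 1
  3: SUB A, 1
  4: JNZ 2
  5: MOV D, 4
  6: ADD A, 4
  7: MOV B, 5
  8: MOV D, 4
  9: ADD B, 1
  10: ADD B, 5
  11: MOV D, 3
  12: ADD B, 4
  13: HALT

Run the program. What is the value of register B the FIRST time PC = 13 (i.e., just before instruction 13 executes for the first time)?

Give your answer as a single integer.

Step 1: PC=0 exec 'MOV A, 5'. After: A=5 B=0 C=0 D=0 ZF=0 PC=1
Step 2: PC=1 exec 'MOV B, 4'. After: A=5 B=4 C=0 D=0 ZF=0 PC=2
Step 3: PC=2 exec 'MOV D, 1'. After: A=5 B=4 C=0 D=1 ZF=0 PC=3
Step 4: PC=3 exec 'SUB A, 1'. After: A=4 B=4 C=0 D=1 ZF=0 PC=4
Step 5: PC=4 exec 'JNZ 2'. After: A=4 B=4 C=0 D=1 ZF=0 PC=2
Step 6: PC=2 exec 'MOV D, 1'. After: A=4 B=4 C=0 D=1 ZF=0 PC=3
Step 7: PC=3 exec 'SUB A, 1'. After: A=3 B=4 C=0 D=1 ZF=0 PC=4
Step 8: PC=4 exec 'JNZ 2'. After: A=3 B=4 C=0 D=1 ZF=0 PC=2
Step 9: PC=2 exec 'MOV D, 1'. After: A=3 B=4 C=0 D=1 ZF=0 PC=3
Step 10: PC=3 exec 'SUB A, 1'. After: A=2 B=4 C=0 D=1 ZF=0 PC=4
Step 11: PC=4 exec 'JNZ 2'. After: A=2 B=4 C=0 D=1 ZF=0 PC=2
Step 12: PC=2 exec 'MOV D, 1'. After: A=2 B=4 C=0 D=1 ZF=0 PC=3
Step 13: PC=3 exec 'SUB A, 1'. After: A=1 B=4 C=0 D=1 ZF=0 PC=4
Step 14: PC=4 exec 'JNZ 2'. After: A=1 B=4 C=0 D=1 ZF=0 PC=2
Step 15: PC=2 exec 'MOV D, 1'. After: A=1 B=4 C=0 D=1 ZF=0 PC=3
Step 16: PC=3 exec 'SUB A, 1'. After: A=0 B=4 C=0 D=1 ZF=1 PC=4
Step 17: PC=4 exec 'JNZ 2'. After: A=0 B=4 C=0 D=1 ZF=1 PC=5
Step 18: PC=5 exec 'MOV D, 4'. After: A=0 B=4 C=0 D=4 ZF=1 PC=6
Step 19: PC=6 exec 'ADD A, 4'. After: A=4 B=4 C=0 D=4 ZF=0 PC=7
Step 20: PC=7 exec 'MOV B, 5'. After: A=4 B=5 C=0 D=4 ZF=0 PC=8
Step 21: PC=8 exec 'MOV D, 4'. After: A=4 B=5 C=0 D=4 ZF=0 PC=9
Step 22: PC=9 exec 'ADD B, 1'. After: A=4 B=6 C=0 D=4 ZF=0 PC=10
Step 23: PC=10 exec 'ADD B, 5'. After: A=4 B=11 C=0 D=4 ZF=0 PC=11
Step 24: PC=11 exec 'MOV D, 3'. After: A=4 B=11 C=0 D=3 ZF=0 PC=12
Step 25: PC=12 exec 'ADD B, 4'. After: A=4 B=15 C=0 D=3 ZF=0 PC=13
First time PC=13: B=15

15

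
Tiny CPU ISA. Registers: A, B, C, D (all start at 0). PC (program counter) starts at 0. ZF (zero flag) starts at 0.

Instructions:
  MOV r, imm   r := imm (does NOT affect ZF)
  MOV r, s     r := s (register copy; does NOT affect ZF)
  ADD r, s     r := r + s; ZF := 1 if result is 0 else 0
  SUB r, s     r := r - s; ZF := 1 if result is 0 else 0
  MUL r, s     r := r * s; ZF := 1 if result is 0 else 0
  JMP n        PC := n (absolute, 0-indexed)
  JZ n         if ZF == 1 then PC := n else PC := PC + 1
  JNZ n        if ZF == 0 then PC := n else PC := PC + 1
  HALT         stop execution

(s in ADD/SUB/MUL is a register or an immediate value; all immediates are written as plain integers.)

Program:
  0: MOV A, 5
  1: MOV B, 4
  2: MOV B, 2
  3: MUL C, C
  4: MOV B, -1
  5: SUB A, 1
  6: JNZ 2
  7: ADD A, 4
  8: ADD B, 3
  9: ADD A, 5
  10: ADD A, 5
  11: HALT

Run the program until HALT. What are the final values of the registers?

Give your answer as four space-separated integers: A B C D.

Step 1: PC=0 exec 'MOV A, 5'. After: A=5 B=0 C=0 D=0 ZF=0 PC=1
Step 2: PC=1 exec 'MOV B, 4'. After: A=5 B=4 C=0 D=0 ZF=0 PC=2
Step 3: PC=2 exec 'MOV B, 2'. After: A=5 B=2 C=0 D=0 ZF=0 PC=3
Step 4: PC=3 exec 'MUL C, C'. After: A=5 B=2 C=0 D=0 ZF=1 PC=4
Step 5: PC=4 exec 'MOV B, -1'. After: A=5 B=-1 C=0 D=0 ZF=1 PC=5
Step 6: PC=5 exec 'SUB A, 1'. After: A=4 B=-1 C=0 D=0 ZF=0 PC=6
Step 7: PC=6 exec 'JNZ 2'. After: A=4 B=-1 C=0 D=0 ZF=0 PC=2
Step 8: PC=2 exec 'MOV B, 2'. After: A=4 B=2 C=0 D=0 ZF=0 PC=3
Step 9: PC=3 exec 'MUL C, C'. After: A=4 B=2 C=0 D=0 ZF=1 PC=4
Step 10: PC=4 exec 'MOV B, -1'. After: A=4 B=-1 C=0 D=0 ZF=1 PC=5
Step 11: PC=5 exec 'SUB A, 1'. After: A=3 B=-1 C=0 D=0 ZF=0 PC=6
Step 12: PC=6 exec 'JNZ 2'. After: A=3 B=-1 C=0 D=0 ZF=0 PC=2
Step 13: PC=2 exec 'MOV B, 2'. After: A=3 B=2 C=0 D=0 ZF=0 PC=3
Step 14: PC=3 exec 'MUL C, C'. After: A=3 B=2 C=0 D=0 ZF=1 PC=4
Step 15: PC=4 exec 'MOV B, -1'. After: A=3 B=-1 C=0 D=0 ZF=1 PC=5
Step 16: PC=5 exec 'SUB A, 1'. After: A=2 B=-1 C=0 D=0 ZF=0 PC=6
Step 17: PC=6 exec 'JNZ 2'. After: A=2 B=-1 C=0 D=0 ZF=0 PC=2
Step 18: PC=2 exec 'MOV B, 2'. After: A=2 B=2 C=0 D=0 ZF=0 PC=3
Step 19: PC=3 exec 'MUL C, C'. After: A=2 B=2 C=0 D=0 ZF=1 PC=4
Step 20: PC=4 exec 'MOV B, -1'. After: A=2 B=-1 C=0 D=0 ZF=1 PC=5
Step 21: PC=5 exec 'SUB A, 1'. After: A=1 B=-1 C=0 D=0 ZF=0 PC=6
Step 22: PC=6 exec 'JNZ 2'. After: A=1 B=-1 C=0 D=0 ZF=0 PC=2
Step 23: PC=2 exec 'MOV B, 2'. After: A=1 B=2 C=0 D=0 ZF=0 PC=3
Step 24: PC=3 exec 'MUL C, C'. After: A=1 B=2 C=0 D=0 ZF=1 PC=4
Step 25: PC=4 exec 'MOV B, -1'. After: A=1 B=-1 C=0 D=0 ZF=1 PC=5
Step 26: PC=5 exec 'SUB A, 1'. After: A=0 B=-1 C=0 D=0 ZF=1 PC=6
Step 27: PC=6 exec 'JNZ 2'. After: A=0 B=-1 C=0 D=0 ZF=1 PC=7
Step 28: PC=7 exec 'ADD A, 4'. After: A=4 B=-1 C=0 D=0 ZF=0 PC=8
Step 29: PC=8 exec 'ADD B, 3'. After: A=4 B=2 C=0 D=0 ZF=0 PC=9
Step 30: PC=9 exec 'ADD A, 5'. After: A=9 B=2 C=0 D=0 ZF=0 PC=10
Step 31: PC=10 exec 'ADD A, 5'. After: A=14 B=2 C=0 D=0 ZF=0 PC=11
Step 32: PC=11 exec 'HALT'. After: A=14 B=2 C=0 D=0 ZF=0 PC=11 HALTED

Answer: 14 2 0 0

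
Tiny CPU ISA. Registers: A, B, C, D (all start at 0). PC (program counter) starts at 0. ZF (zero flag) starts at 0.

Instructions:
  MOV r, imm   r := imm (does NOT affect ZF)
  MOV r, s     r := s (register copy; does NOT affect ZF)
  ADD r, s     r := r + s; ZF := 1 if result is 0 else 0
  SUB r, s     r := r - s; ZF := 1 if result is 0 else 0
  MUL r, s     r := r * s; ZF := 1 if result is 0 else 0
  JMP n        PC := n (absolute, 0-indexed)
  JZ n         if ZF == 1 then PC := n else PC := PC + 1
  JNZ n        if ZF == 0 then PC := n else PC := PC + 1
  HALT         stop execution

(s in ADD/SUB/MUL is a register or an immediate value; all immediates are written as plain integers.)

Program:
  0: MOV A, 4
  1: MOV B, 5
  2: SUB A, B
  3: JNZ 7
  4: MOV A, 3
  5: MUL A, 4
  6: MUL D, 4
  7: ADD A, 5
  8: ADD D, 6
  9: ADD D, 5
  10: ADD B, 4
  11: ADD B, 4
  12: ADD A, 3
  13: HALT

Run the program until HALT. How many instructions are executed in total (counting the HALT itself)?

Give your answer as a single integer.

Step 1: PC=0 exec 'MOV A, 4'. After: A=4 B=0 C=0 D=0 ZF=0 PC=1
Step 2: PC=1 exec 'MOV B, 5'. After: A=4 B=5 C=0 D=0 ZF=0 PC=2
Step 3: PC=2 exec 'SUB A, B'. After: A=-1 B=5 C=0 D=0 ZF=0 PC=3
Step 4: PC=3 exec 'JNZ 7'. After: A=-1 B=5 C=0 D=0 ZF=0 PC=7
Step 5: PC=7 exec 'ADD A, 5'. After: A=4 B=5 C=0 D=0 ZF=0 PC=8
Step 6: PC=8 exec 'ADD D, 6'. After: A=4 B=5 C=0 D=6 ZF=0 PC=9
Step 7: PC=9 exec 'ADD D, 5'. After: A=4 B=5 C=0 D=11 ZF=0 PC=10
Step 8: PC=10 exec 'ADD B, 4'. After: A=4 B=9 C=0 D=11 ZF=0 PC=11
Step 9: PC=11 exec 'ADD B, 4'. After: A=4 B=13 C=0 D=11 ZF=0 PC=12
Step 10: PC=12 exec 'ADD A, 3'. After: A=7 B=13 C=0 D=11 ZF=0 PC=13
Step 11: PC=13 exec 'HALT'. After: A=7 B=13 C=0 D=11 ZF=0 PC=13 HALTED
Total instructions executed: 11

Answer: 11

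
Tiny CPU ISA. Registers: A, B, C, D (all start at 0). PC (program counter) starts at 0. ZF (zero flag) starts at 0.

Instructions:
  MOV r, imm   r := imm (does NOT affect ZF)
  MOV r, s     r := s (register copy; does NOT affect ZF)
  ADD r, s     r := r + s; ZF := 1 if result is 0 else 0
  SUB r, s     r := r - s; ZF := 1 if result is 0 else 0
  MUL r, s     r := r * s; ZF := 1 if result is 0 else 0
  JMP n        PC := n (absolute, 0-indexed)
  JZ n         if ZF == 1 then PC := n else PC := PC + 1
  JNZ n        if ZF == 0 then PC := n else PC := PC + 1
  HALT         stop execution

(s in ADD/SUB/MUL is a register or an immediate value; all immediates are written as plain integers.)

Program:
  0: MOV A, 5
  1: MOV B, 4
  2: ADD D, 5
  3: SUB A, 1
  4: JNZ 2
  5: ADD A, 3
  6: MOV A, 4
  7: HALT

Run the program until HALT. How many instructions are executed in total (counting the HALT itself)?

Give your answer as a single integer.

Step 1: PC=0 exec 'MOV A, 5'. After: A=5 B=0 C=0 D=0 ZF=0 PC=1
Step 2: PC=1 exec 'MOV B, 4'. After: A=5 B=4 C=0 D=0 ZF=0 PC=2
Step 3: PC=2 exec 'ADD D, 5'. After: A=5 B=4 C=0 D=5 ZF=0 PC=3
Step 4: PC=3 exec 'SUB A, 1'. After: A=4 B=4 C=0 D=5 ZF=0 PC=4
Step 5: PC=4 exec 'JNZ 2'. After: A=4 B=4 C=0 D=5 ZF=0 PC=2
Step 6: PC=2 exec 'ADD D, 5'. After: A=4 B=4 C=0 D=10 ZF=0 PC=3
Step 7: PC=3 exec 'SUB A, 1'. After: A=3 B=4 C=0 D=10 ZF=0 PC=4
Step 8: PC=4 exec 'JNZ 2'. After: A=3 B=4 C=0 D=10 ZF=0 PC=2
Step 9: PC=2 exec 'ADD D, 5'. After: A=3 B=4 C=0 D=15 ZF=0 PC=3
Step 10: PC=3 exec 'SUB A, 1'. After: A=2 B=4 C=0 D=15 ZF=0 PC=4
Step 11: PC=4 exec 'JNZ 2'. After: A=2 B=4 C=0 D=15 ZF=0 PC=2
Step 12: PC=2 exec 'ADD D, 5'. After: A=2 B=4 C=0 D=20 ZF=0 PC=3
Step 13: PC=3 exec 'SUB A, 1'. After: A=1 B=4 C=0 D=20 ZF=0 PC=4
Step 14: PC=4 exec 'JNZ 2'. After: A=1 B=4 C=0 D=20 ZF=0 PC=2
Step 15: PC=2 exec 'ADD D, 5'. After: A=1 B=4 C=0 D=25 ZF=0 PC=3
Step 16: PC=3 exec 'SUB A, 1'. After: A=0 B=4 C=0 D=25 ZF=1 PC=4
Step 17: PC=4 exec 'JNZ 2'. After: A=0 B=4 C=0 D=25 ZF=1 PC=5
Step 18: PC=5 exec 'ADD A, 3'. After: A=3 B=4 C=0 D=25 ZF=0 PC=6
Step 19: PC=6 exec 'MOV A, 4'. After: A=4 B=4 C=0 D=25 ZF=0 PC=7
Step 20: PC=7 exec 'HALT'. After: A=4 B=4 C=0 D=25 ZF=0 PC=7 HALTED
Total instructions executed: 20

Answer: 20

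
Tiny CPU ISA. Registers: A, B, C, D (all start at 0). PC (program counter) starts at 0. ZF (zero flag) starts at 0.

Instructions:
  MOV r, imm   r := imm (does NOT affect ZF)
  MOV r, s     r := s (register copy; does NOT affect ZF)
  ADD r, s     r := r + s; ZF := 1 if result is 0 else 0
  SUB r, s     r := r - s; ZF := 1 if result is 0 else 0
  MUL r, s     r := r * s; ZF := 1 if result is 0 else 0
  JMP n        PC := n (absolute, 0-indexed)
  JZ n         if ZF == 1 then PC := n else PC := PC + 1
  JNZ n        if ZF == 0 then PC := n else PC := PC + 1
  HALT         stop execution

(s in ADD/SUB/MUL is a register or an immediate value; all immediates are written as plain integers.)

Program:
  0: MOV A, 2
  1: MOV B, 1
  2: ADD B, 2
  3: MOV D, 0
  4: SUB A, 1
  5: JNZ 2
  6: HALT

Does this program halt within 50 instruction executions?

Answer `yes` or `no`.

Answer: yes

Derivation:
Step 1: PC=0 exec 'MOV A, 2'. After: A=2 B=0 C=0 D=0 ZF=0 PC=1
Step 2: PC=1 exec 'MOV B, 1'. After: A=2 B=1 C=0 D=0 ZF=0 PC=2
Step 3: PC=2 exec 'ADD B, 2'. After: A=2 B=3 C=0 D=0 ZF=0 PC=3
Step 4: PC=3 exec 'MOV D, 0'. After: A=2 B=3 C=0 D=0 ZF=0 PC=4
Step 5: PC=4 exec 'SUB A, 1'. After: A=1 B=3 C=0 D=0 ZF=0 PC=5
Step 6: PC=5 exec 'JNZ 2'. After: A=1 B=3 C=0 D=0 ZF=0 PC=2
Step 7: PC=2 exec 'ADD B, 2'. After: A=1 B=5 C=0 D=0 ZF=0 PC=3
Step 8: PC=3 exec 'MOV D, 0'. After: A=1 B=5 C=0 D=0 ZF=0 PC=4
Step 9: PC=4 exec 'SUB A, 1'. After: A=0 B=5 C=0 D=0 ZF=1 PC=5
Step 10: PC=5 exec 'JNZ 2'. After: A=0 B=5 C=0 D=0 ZF=1 PC=6
Step 11: PC=6 exec 'HALT'. After: A=0 B=5 C=0 D=0 ZF=1 PC=6 HALTED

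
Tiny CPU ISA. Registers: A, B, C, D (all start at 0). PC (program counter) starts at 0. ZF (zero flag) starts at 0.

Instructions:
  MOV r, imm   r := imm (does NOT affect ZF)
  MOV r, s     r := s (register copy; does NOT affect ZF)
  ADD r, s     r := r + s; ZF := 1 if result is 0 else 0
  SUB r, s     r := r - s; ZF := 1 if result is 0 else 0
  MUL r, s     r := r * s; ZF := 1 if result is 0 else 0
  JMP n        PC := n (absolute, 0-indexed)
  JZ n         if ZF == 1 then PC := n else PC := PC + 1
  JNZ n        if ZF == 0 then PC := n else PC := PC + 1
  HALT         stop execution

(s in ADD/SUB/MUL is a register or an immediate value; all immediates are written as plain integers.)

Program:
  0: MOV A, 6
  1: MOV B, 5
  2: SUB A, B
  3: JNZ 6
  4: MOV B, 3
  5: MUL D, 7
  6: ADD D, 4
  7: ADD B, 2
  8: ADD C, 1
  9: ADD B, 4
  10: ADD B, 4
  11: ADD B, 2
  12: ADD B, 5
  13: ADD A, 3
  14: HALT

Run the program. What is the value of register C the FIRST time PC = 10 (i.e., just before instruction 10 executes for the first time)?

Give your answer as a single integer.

Step 1: PC=0 exec 'MOV A, 6'. After: A=6 B=0 C=0 D=0 ZF=0 PC=1
Step 2: PC=1 exec 'MOV B, 5'. After: A=6 B=5 C=0 D=0 ZF=0 PC=2
Step 3: PC=2 exec 'SUB A, B'. After: A=1 B=5 C=0 D=0 ZF=0 PC=3
Step 4: PC=3 exec 'JNZ 6'. After: A=1 B=5 C=0 D=0 ZF=0 PC=6
Step 5: PC=6 exec 'ADD D, 4'. After: A=1 B=5 C=0 D=4 ZF=0 PC=7
Step 6: PC=7 exec 'ADD B, 2'. After: A=1 B=7 C=0 D=4 ZF=0 PC=8
Step 7: PC=8 exec 'ADD C, 1'. After: A=1 B=7 C=1 D=4 ZF=0 PC=9
Step 8: PC=9 exec 'ADD B, 4'. After: A=1 B=11 C=1 D=4 ZF=0 PC=10
First time PC=10: C=1

1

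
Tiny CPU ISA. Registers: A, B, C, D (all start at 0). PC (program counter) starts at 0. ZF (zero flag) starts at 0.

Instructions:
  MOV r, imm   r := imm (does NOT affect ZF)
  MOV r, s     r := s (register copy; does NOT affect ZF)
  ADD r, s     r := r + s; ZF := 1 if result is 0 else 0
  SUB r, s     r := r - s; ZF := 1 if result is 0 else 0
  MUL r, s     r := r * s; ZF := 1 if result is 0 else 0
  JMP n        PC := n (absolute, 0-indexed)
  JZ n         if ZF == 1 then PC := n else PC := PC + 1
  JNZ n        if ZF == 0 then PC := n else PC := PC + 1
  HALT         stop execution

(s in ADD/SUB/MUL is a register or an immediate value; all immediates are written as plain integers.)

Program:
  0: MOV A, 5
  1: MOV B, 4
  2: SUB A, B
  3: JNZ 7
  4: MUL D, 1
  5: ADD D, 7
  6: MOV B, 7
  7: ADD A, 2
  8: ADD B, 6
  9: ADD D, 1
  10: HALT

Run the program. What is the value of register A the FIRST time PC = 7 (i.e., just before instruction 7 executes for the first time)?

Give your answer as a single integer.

Step 1: PC=0 exec 'MOV A, 5'. After: A=5 B=0 C=0 D=0 ZF=0 PC=1
Step 2: PC=1 exec 'MOV B, 4'. After: A=5 B=4 C=0 D=0 ZF=0 PC=2
Step 3: PC=2 exec 'SUB A, B'. After: A=1 B=4 C=0 D=0 ZF=0 PC=3
Step 4: PC=3 exec 'JNZ 7'. After: A=1 B=4 C=0 D=0 ZF=0 PC=7
First time PC=7: A=1

1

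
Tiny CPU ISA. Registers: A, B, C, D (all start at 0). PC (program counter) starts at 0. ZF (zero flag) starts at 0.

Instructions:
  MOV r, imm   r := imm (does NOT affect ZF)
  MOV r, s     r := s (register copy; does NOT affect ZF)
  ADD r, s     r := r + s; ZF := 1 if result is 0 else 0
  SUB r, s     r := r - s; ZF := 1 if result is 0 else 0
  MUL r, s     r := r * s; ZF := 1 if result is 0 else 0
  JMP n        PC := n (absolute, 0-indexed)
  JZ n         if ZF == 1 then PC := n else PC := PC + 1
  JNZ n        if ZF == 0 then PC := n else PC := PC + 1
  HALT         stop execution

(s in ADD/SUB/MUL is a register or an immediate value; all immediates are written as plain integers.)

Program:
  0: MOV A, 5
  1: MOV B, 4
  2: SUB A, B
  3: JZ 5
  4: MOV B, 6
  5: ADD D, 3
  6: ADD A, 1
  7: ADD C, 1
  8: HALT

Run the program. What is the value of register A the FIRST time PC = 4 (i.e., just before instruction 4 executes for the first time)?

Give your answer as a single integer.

Step 1: PC=0 exec 'MOV A, 5'. After: A=5 B=0 C=0 D=0 ZF=0 PC=1
Step 2: PC=1 exec 'MOV B, 4'. After: A=5 B=4 C=0 D=0 ZF=0 PC=2
Step 3: PC=2 exec 'SUB A, B'. After: A=1 B=4 C=0 D=0 ZF=0 PC=3
Step 4: PC=3 exec 'JZ 5'. After: A=1 B=4 C=0 D=0 ZF=0 PC=4
First time PC=4: A=1

1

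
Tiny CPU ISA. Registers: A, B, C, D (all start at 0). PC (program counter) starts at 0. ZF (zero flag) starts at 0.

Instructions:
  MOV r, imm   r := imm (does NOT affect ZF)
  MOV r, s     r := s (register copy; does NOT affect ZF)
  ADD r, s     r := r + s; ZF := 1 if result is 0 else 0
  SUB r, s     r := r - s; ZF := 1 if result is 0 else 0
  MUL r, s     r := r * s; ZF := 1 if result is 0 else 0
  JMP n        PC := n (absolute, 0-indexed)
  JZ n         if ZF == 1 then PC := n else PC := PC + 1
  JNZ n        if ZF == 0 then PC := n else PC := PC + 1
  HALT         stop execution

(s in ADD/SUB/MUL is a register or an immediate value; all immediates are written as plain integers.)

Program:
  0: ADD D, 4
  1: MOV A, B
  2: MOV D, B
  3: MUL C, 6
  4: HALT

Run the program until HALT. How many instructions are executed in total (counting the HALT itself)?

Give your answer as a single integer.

Step 1: PC=0 exec 'ADD D, 4'. After: A=0 B=0 C=0 D=4 ZF=0 PC=1
Step 2: PC=1 exec 'MOV A, B'. After: A=0 B=0 C=0 D=4 ZF=0 PC=2
Step 3: PC=2 exec 'MOV D, B'. After: A=0 B=0 C=0 D=0 ZF=0 PC=3
Step 4: PC=3 exec 'MUL C, 6'. After: A=0 B=0 C=0 D=0 ZF=1 PC=4
Step 5: PC=4 exec 'HALT'. After: A=0 B=0 C=0 D=0 ZF=1 PC=4 HALTED
Total instructions executed: 5

Answer: 5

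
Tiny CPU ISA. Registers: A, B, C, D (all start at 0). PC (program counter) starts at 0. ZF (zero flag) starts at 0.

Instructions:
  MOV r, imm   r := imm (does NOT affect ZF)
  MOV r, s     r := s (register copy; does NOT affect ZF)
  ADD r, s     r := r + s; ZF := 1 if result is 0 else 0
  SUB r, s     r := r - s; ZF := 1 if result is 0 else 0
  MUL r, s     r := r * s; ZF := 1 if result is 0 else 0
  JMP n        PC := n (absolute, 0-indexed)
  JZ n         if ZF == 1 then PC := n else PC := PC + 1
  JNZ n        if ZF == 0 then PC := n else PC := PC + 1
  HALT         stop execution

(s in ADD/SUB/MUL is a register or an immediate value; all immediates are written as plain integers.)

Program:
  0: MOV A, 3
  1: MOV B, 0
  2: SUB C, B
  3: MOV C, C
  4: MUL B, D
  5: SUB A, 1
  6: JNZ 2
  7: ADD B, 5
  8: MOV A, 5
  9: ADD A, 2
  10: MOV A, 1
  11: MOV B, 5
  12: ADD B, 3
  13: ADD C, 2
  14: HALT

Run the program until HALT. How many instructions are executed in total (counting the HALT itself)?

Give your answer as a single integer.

Answer: 25

Derivation:
Step 1: PC=0 exec 'MOV A, 3'. After: A=3 B=0 C=0 D=0 ZF=0 PC=1
Step 2: PC=1 exec 'MOV B, 0'. After: A=3 B=0 C=0 D=0 ZF=0 PC=2
Step 3: PC=2 exec 'SUB C, B'. After: A=3 B=0 C=0 D=0 ZF=1 PC=3
Step 4: PC=3 exec 'MOV C, C'. After: A=3 B=0 C=0 D=0 ZF=1 PC=4
Step 5: PC=4 exec 'MUL B, D'. After: A=3 B=0 C=0 D=0 ZF=1 PC=5
Step 6: PC=5 exec 'SUB A, 1'. After: A=2 B=0 C=0 D=0 ZF=0 PC=6
Step 7: PC=6 exec 'JNZ 2'. After: A=2 B=0 C=0 D=0 ZF=0 PC=2
Step 8: PC=2 exec 'SUB C, B'. After: A=2 B=0 C=0 D=0 ZF=1 PC=3
Step 9: PC=3 exec 'MOV C, C'. After: A=2 B=0 C=0 D=0 ZF=1 PC=4
Step 10: PC=4 exec 'MUL B, D'. After: A=2 B=0 C=0 D=0 ZF=1 PC=5
Step 11: PC=5 exec 'SUB A, 1'. After: A=1 B=0 C=0 D=0 ZF=0 PC=6
Step 12: PC=6 exec 'JNZ 2'. After: A=1 B=0 C=0 D=0 ZF=0 PC=2
Step 13: PC=2 exec 'SUB C, B'. After: A=1 B=0 C=0 D=0 ZF=1 PC=3
Step 14: PC=3 exec 'MOV C, C'. After: A=1 B=0 C=0 D=0 ZF=1 PC=4
Step 15: PC=4 exec 'MUL B, D'. After: A=1 B=0 C=0 D=0 ZF=1 PC=5
Step 16: PC=5 exec 'SUB A, 1'. After: A=0 B=0 C=0 D=0 ZF=1 PC=6
Step 17: PC=6 exec 'JNZ 2'. After: A=0 B=0 C=0 D=0 ZF=1 PC=7
Step 18: PC=7 exec 'ADD B, 5'. After: A=0 B=5 C=0 D=0 ZF=0 PC=8
Step 19: PC=8 exec 'MOV A, 5'. After: A=5 B=5 C=0 D=0 ZF=0 PC=9
Step 20: PC=9 exec 'ADD A, 2'. After: A=7 B=5 C=0 D=0 ZF=0 PC=10
Step 21: PC=10 exec 'MOV A, 1'. After: A=1 B=5 C=0 D=0 ZF=0 PC=11
Step 22: PC=11 exec 'MOV B, 5'. After: A=1 B=5 C=0 D=0 ZF=0 PC=12
Step 23: PC=12 exec 'ADD B, 3'. After: A=1 B=8 C=0 D=0 ZF=0 PC=13
Step 24: PC=13 exec 'ADD C, 2'. After: A=1 B=8 C=2 D=0 ZF=0 PC=14
Step 25: PC=14 exec 'HALT'. After: A=1 B=8 C=2 D=0 ZF=0 PC=14 HALTED
Total instructions executed: 25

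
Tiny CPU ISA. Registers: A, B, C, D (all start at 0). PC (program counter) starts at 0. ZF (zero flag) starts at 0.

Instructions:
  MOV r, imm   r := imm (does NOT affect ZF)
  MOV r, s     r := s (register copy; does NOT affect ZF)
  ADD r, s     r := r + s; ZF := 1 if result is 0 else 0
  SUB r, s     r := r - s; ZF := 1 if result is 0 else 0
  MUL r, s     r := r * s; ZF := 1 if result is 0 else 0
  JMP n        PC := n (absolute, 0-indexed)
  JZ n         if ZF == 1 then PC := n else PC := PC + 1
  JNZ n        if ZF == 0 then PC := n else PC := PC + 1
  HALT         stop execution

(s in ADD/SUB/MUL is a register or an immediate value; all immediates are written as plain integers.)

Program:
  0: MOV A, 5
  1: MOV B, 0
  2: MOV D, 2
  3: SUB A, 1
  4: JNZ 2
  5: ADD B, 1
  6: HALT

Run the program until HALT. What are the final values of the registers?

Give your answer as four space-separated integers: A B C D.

Answer: 0 1 0 2

Derivation:
Step 1: PC=0 exec 'MOV A, 5'. After: A=5 B=0 C=0 D=0 ZF=0 PC=1
Step 2: PC=1 exec 'MOV B, 0'. After: A=5 B=0 C=0 D=0 ZF=0 PC=2
Step 3: PC=2 exec 'MOV D, 2'. After: A=5 B=0 C=0 D=2 ZF=0 PC=3
Step 4: PC=3 exec 'SUB A, 1'. After: A=4 B=0 C=0 D=2 ZF=0 PC=4
Step 5: PC=4 exec 'JNZ 2'. After: A=4 B=0 C=0 D=2 ZF=0 PC=2
Step 6: PC=2 exec 'MOV D, 2'. After: A=4 B=0 C=0 D=2 ZF=0 PC=3
Step 7: PC=3 exec 'SUB A, 1'. After: A=3 B=0 C=0 D=2 ZF=0 PC=4
Step 8: PC=4 exec 'JNZ 2'. After: A=3 B=0 C=0 D=2 ZF=0 PC=2
Step 9: PC=2 exec 'MOV D, 2'. After: A=3 B=0 C=0 D=2 ZF=0 PC=3
Step 10: PC=3 exec 'SUB A, 1'. After: A=2 B=0 C=0 D=2 ZF=0 PC=4
Step 11: PC=4 exec 'JNZ 2'. After: A=2 B=0 C=0 D=2 ZF=0 PC=2
Step 12: PC=2 exec 'MOV D, 2'. After: A=2 B=0 C=0 D=2 ZF=0 PC=3
Step 13: PC=3 exec 'SUB A, 1'. After: A=1 B=0 C=0 D=2 ZF=0 PC=4
Step 14: PC=4 exec 'JNZ 2'. After: A=1 B=0 C=0 D=2 ZF=0 PC=2
Step 15: PC=2 exec 'MOV D, 2'. After: A=1 B=0 C=0 D=2 ZF=0 PC=3
Step 16: PC=3 exec 'SUB A, 1'. After: A=0 B=0 C=0 D=2 ZF=1 PC=4
Step 17: PC=4 exec 'JNZ 2'. After: A=0 B=0 C=0 D=2 ZF=1 PC=5
Step 18: PC=5 exec 'ADD B, 1'. After: A=0 B=1 C=0 D=2 ZF=0 PC=6
Step 19: PC=6 exec 'HALT'. After: A=0 B=1 C=0 D=2 ZF=0 PC=6 HALTED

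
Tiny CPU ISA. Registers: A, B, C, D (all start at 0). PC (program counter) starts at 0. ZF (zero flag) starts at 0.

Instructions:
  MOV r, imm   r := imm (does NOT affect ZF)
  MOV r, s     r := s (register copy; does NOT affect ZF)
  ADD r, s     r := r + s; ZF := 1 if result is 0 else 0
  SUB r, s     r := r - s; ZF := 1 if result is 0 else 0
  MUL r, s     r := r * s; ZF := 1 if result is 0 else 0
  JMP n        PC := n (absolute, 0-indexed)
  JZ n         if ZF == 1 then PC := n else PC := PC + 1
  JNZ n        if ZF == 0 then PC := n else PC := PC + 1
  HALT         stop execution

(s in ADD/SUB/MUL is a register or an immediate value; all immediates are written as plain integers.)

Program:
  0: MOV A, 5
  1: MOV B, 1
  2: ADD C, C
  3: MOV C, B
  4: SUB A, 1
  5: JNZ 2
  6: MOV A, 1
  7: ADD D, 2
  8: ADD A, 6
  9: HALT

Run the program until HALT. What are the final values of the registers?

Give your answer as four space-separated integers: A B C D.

Answer: 7 1 1 2

Derivation:
Step 1: PC=0 exec 'MOV A, 5'. After: A=5 B=0 C=0 D=0 ZF=0 PC=1
Step 2: PC=1 exec 'MOV B, 1'. After: A=5 B=1 C=0 D=0 ZF=0 PC=2
Step 3: PC=2 exec 'ADD C, C'. After: A=5 B=1 C=0 D=0 ZF=1 PC=3
Step 4: PC=3 exec 'MOV C, B'. After: A=5 B=1 C=1 D=0 ZF=1 PC=4
Step 5: PC=4 exec 'SUB A, 1'. After: A=4 B=1 C=1 D=0 ZF=0 PC=5
Step 6: PC=5 exec 'JNZ 2'. After: A=4 B=1 C=1 D=0 ZF=0 PC=2
Step 7: PC=2 exec 'ADD C, C'. After: A=4 B=1 C=2 D=0 ZF=0 PC=3
Step 8: PC=3 exec 'MOV C, B'. After: A=4 B=1 C=1 D=0 ZF=0 PC=4
Step 9: PC=4 exec 'SUB A, 1'. After: A=3 B=1 C=1 D=0 ZF=0 PC=5
Step 10: PC=5 exec 'JNZ 2'. After: A=3 B=1 C=1 D=0 ZF=0 PC=2
Step 11: PC=2 exec 'ADD C, C'. After: A=3 B=1 C=2 D=0 ZF=0 PC=3
Step 12: PC=3 exec 'MOV C, B'. After: A=3 B=1 C=1 D=0 ZF=0 PC=4
Step 13: PC=4 exec 'SUB A, 1'. After: A=2 B=1 C=1 D=0 ZF=0 PC=5
Step 14: PC=5 exec 'JNZ 2'. After: A=2 B=1 C=1 D=0 ZF=0 PC=2
Step 15: PC=2 exec 'ADD C, C'. After: A=2 B=1 C=2 D=0 ZF=0 PC=3
Step 16: PC=3 exec 'MOV C, B'. After: A=2 B=1 C=1 D=0 ZF=0 PC=4
Step 17: PC=4 exec 'SUB A, 1'. After: A=1 B=1 C=1 D=0 ZF=0 PC=5
Step 18: PC=5 exec 'JNZ 2'. After: A=1 B=1 C=1 D=0 ZF=0 PC=2
Step 19: PC=2 exec 'ADD C, C'. After: A=1 B=1 C=2 D=0 ZF=0 PC=3
Step 20: PC=3 exec 'MOV C, B'. After: A=1 B=1 C=1 D=0 ZF=0 PC=4
Step 21: PC=4 exec 'SUB A, 1'. After: A=0 B=1 C=1 D=0 ZF=1 PC=5
Step 22: PC=5 exec 'JNZ 2'. After: A=0 B=1 C=1 D=0 ZF=1 PC=6
Step 23: PC=6 exec 'MOV A, 1'. After: A=1 B=1 C=1 D=0 ZF=1 PC=7
Step 24: PC=7 exec 'ADD D, 2'. After: A=1 B=1 C=1 D=2 ZF=0 PC=8
Step 25: PC=8 exec 'ADD A, 6'. After: A=7 B=1 C=1 D=2 ZF=0 PC=9
Step 26: PC=9 exec 'HALT'. After: A=7 B=1 C=1 D=2 ZF=0 PC=9 HALTED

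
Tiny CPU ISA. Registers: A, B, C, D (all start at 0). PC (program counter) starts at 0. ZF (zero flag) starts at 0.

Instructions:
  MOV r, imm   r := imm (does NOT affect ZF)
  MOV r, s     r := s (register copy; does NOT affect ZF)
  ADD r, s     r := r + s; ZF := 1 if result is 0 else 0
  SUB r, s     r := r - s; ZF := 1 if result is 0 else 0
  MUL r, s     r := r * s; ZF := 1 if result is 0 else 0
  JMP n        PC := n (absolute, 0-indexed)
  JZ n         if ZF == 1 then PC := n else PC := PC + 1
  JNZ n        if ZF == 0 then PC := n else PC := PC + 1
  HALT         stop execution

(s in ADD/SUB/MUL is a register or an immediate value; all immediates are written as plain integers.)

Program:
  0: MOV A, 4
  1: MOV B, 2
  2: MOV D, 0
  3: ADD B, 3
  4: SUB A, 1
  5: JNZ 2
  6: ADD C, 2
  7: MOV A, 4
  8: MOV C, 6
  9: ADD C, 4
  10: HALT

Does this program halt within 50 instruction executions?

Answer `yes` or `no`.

Step 1: PC=0 exec 'MOV A, 4'. After: A=4 B=0 C=0 D=0 ZF=0 PC=1
Step 2: PC=1 exec 'MOV B, 2'. After: A=4 B=2 C=0 D=0 ZF=0 PC=2
Step 3: PC=2 exec 'MOV D, 0'. After: A=4 B=2 C=0 D=0 ZF=0 PC=3
Step 4: PC=3 exec 'ADD B, 3'. After: A=4 B=5 C=0 D=0 ZF=0 PC=4
Step 5: PC=4 exec 'SUB A, 1'. After: A=3 B=5 C=0 D=0 ZF=0 PC=5
Step 6: PC=5 exec 'JNZ 2'. After: A=3 B=5 C=0 D=0 ZF=0 PC=2
Step 7: PC=2 exec 'MOV D, 0'. After: A=3 B=5 C=0 D=0 ZF=0 PC=3
Step 8: PC=3 exec 'ADD B, 3'. After: A=3 B=8 C=0 D=0 ZF=0 PC=4
Step 9: PC=4 exec 'SUB A, 1'. After: A=2 B=8 C=0 D=0 ZF=0 PC=5
Step 10: PC=5 exec 'JNZ 2'. After: A=2 B=8 C=0 D=0 ZF=0 PC=2
Step 11: PC=2 exec 'MOV D, 0'. After: A=2 B=8 C=0 D=0 ZF=0 PC=3
Step 12: PC=3 exec 'ADD B, 3'. After: A=2 B=11 C=0 D=0 ZF=0 PC=4
Step 13: PC=4 exec 'SUB A, 1'. After: A=1 B=11 C=0 D=0 ZF=0 PC=5
Step 14: PC=5 exec 'JNZ 2'. After: A=1 B=11 C=0 D=0 ZF=0 PC=2
Step 15: PC=2 exec 'MOV D, 0'. After: A=1 B=11 C=0 D=0 ZF=0 PC=3
Step 16: PC=3 exec 'ADD B, 3'. After: A=1 B=14 C=0 D=0 ZF=0 PC=4
Step 17: PC=4 exec 'SUB A, 1'. After: A=0 B=14 C=0 D=0 ZF=1 PC=5
Step 18: PC=5 exec 'JNZ 2'. After: A=0 B=14 C=0 D=0 ZF=1 PC=6
Step 19: PC=6 exec 'ADD C, 2'. After: A=0 B=14 C=2 D=0 ZF=0 PC=7
Step 20: PC=7 exec 'MOV A, 4'. After: A=4 B=14 C=2 D=0 ZF=0 PC=8
Step 21: PC=8 exec 'MOV C, 6'. After: A=4 B=14 C=6 D=0 ZF=0 PC=9
Step 22: PC=9 exec 'ADD C, 4'. After: A=4 B=14 C=10 D=0 ZF=0 PC=10
Step 23: PC=10 exec 'HALT'. After: A=4 B=14 C=10 D=0 ZF=0 PC=10 HALTED

Answer: yes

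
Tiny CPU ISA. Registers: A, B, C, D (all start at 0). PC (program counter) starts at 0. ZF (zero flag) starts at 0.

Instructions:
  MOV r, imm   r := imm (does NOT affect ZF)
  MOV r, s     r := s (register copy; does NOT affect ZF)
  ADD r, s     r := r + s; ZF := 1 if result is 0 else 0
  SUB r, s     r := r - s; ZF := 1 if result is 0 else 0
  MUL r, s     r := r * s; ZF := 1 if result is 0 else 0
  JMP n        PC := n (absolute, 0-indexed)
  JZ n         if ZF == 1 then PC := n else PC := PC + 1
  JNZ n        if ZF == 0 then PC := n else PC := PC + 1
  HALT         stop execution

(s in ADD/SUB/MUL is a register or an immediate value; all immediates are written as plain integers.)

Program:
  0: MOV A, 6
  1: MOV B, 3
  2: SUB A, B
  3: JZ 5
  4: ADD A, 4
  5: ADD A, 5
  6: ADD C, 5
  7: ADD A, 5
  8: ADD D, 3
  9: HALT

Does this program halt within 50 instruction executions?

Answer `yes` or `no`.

Answer: yes

Derivation:
Step 1: PC=0 exec 'MOV A, 6'. After: A=6 B=0 C=0 D=0 ZF=0 PC=1
Step 2: PC=1 exec 'MOV B, 3'. After: A=6 B=3 C=0 D=0 ZF=0 PC=2
Step 3: PC=2 exec 'SUB A, B'. After: A=3 B=3 C=0 D=0 ZF=0 PC=3
Step 4: PC=3 exec 'JZ 5'. After: A=3 B=3 C=0 D=0 ZF=0 PC=4
Step 5: PC=4 exec 'ADD A, 4'. After: A=7 B=3 C=0 D=0 ZF=0 PC=5
Step 6: PC=5 exec 'ADD A, 5'. After: A=12 B=3 C=0 D=0 ZF=0 PC=6
Step 7: PC=6 exec 'ADD C, 5'. After: A=12 B=3 C=5 D=0 ZF=0 PC=7
Step 8: PC=7 exec 'ADD A, 5'. After: A=17 B=3 C=5 D=0 ZF=0 PC=8
Step 9: PC=8 exec 'ADD D, 3'. After: A=17 B=3 C=5 D=3 ZF=0 PC=9
Step 10: PC=9 exec 'HALT'. After: A=17 B=3 C=5 D=3 ZF=0 PC=9 HALTED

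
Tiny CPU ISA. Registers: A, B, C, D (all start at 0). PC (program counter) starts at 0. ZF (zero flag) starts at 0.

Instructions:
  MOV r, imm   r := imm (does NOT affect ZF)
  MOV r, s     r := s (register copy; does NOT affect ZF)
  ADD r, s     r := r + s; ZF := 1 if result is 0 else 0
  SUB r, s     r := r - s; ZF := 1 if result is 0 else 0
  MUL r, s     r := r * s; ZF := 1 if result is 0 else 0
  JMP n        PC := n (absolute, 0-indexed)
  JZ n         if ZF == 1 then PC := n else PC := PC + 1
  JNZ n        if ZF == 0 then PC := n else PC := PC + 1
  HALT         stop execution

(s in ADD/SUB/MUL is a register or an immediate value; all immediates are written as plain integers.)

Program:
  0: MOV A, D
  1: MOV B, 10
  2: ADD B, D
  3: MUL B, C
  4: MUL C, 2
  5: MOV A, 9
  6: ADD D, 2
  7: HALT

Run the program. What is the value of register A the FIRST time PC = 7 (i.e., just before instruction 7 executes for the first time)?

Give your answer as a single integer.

Step 1: PC=0 exec 'MOV A, D'. After: A=0 B=0 C=0 D=0 ZF=0 PC=1
Step 2: PC=1 exec 'MOV B, 10'. After: A=0 B=10 C=0 D=0 ZF=0 PC=2
Step 3: PC=2 exec 'ADD B, D'. After: A=0 B=10 C=0 D=0 ZF=0 PC=3
Step 4: PC=3 exec 'MUL B, C'. After: A=0 B=0 C=0 D=0 ZF=1 PC=4
Step 5: PC=4 exec 'MUL C, 2'. After: A=0 B=0 C=0 D=0 ZF=1 PC=5
Step 6: PC=5 exec 'MOV A, 9'. After: A=9 B=0 C=0 D=0 ZF=1 PC=6
Step 7: PC=6 exec 'ADD D, 2'. After: A=9 B=0 C=0 D=2 ZF=0 PC=7
First time PC=7: A=9

9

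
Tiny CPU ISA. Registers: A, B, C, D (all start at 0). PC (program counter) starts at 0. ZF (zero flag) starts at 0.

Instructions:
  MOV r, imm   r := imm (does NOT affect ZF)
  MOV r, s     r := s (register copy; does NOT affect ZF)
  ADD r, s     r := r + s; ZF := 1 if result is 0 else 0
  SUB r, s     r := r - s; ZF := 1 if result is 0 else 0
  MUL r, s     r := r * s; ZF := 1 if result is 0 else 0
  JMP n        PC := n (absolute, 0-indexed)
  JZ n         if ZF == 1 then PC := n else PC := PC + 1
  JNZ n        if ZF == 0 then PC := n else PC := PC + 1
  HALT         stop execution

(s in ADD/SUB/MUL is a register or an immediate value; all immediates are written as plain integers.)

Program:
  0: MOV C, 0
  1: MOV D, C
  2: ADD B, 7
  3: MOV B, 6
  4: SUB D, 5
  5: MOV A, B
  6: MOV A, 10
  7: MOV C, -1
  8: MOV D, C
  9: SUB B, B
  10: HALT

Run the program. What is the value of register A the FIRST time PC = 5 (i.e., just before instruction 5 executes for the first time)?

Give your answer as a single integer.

Step 1: PC=0 exec 'MOV C, 0'. After: A=0 B=0 C=0 D=0 ZF=0 PC=1
Step 2: PC=1 exec 'MOV D, C'. After: A=0 B=0 C=0 D=0 ZF=0 PC=2
Step 3: PC=2 exec 'ADD B, 7'. After: A=0 B=7 C=0 D=0 ZF=0 PC=3
Step 4: PC=3 exec 'MOV B, 6'. After: A=0 B=6 C=0 D=0 ZF=0 PC=4
Step 5: PC=4 exec 'SUB D, 5'. After: A=0 B=6 C=0 D=-5 ZF=0 PC=5
First time PC=5: A=0

0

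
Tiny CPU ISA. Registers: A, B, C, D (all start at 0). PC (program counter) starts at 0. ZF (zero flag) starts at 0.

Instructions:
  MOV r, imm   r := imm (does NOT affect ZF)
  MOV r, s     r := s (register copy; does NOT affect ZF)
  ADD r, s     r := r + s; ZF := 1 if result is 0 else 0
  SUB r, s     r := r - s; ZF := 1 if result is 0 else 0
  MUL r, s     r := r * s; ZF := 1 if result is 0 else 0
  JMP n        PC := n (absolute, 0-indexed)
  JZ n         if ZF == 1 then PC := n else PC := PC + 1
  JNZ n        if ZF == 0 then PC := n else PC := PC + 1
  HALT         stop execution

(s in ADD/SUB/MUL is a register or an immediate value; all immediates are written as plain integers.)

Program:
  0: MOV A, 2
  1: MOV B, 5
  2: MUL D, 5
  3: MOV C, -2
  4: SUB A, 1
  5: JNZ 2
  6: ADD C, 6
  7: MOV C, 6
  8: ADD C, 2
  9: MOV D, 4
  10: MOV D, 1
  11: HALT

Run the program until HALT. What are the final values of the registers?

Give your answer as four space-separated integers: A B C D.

Step 1: PC=0 exec 'MOV A, 2'. After: A=2 B=0 C=0 D=0 ZF=0 PC=1
Step 2: PC=1 exec 'MOV B, 5'. After: A=2 B=5 C=0 D=0 ZF=0 PC=2
Step 3: PC=2 exec 'MUL D, 5'. After: A=2 B=5 C=0 D=0 ZF=1 PC=3
Step 4: PC=3 exec 'MOV C, -2'. After: A=2 B=5 C=-2 D=0 ZF=1 PC=4
Step 5: PC=4 exec 'SUB A, 1'. After: A=1 B=5 C=-2 D=0 ZF=0 PC=5
Step 6: PC=5 exec 'JNZ 2'. After: A=1 B=5 C=-2 D=0 ZF=0 PC=2
Step 7: PC=2 exec 'MUL D, 5'. After: A=1 B=5 C=-2 D=0 ZF=1 PC=3
Step 8: PC=3 exec 'MOV C, -2'. After: A=1 B=5 C=-2 D=0 ZF=1 PC=4
Step 9: PC=4 exec 'SUB A, 1'. After: A=0 B=5 C=-2 D=0 ZF=1 PC=5
Step 10: PC=5 exec 'JNZ 2'. After: A=0 B=5 C=-2 D=0 ZF=1 PC=6
Step 11: PC=6 exec 'ADD C, 6'. After: A=0 B=5 C=4 D=0 ZF=0 PC=7
Step 12: PC=7 exec 'MOV C, 6'. After: A=0 B=5 C=6 D=0 ZF=0 PC=8
Step 13: PC=8 exec 'ADD C, 2'. After: A=0 B=5 C=8 D=0 ZF=0 PC=9
Step 14: PC=9 exec 'MOV D, 4'. After: A=0 B=5 C=8 D=4 ZF=0 PC=10
Step 15: PC=10 exec 'MOV D, 1'. After: A=0 B=5 C=8 D=1 ZF=0 PC=11
Step 16: PC=11 exec 'HALT'. After: A=0 B=5 C=8 D=1 ZF=0 PC=11 HALTED

Answer: 0 5 8 1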